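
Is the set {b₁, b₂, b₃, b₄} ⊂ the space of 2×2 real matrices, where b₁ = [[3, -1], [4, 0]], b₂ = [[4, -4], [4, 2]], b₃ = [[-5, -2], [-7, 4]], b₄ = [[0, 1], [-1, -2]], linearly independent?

linearly dependent

Take coordinates with respect to the standard basis {E₁₁, E₁₂, E₂₁, E₂₂}.
The matrix [b₁|b₂|b₃|b₄] has determinant 0.
A zero determinant means the columns are linearly dependent.
Indeed 3b₁ - b₂ + b₃ + b₄ = 0.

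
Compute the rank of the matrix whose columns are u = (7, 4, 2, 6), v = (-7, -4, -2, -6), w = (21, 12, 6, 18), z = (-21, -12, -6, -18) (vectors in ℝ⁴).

rank 1

Apply Gaussian elimination to the matrix whose rows are u, v, w, z.
Reduction leaves 1 leading entry, giving rank 1.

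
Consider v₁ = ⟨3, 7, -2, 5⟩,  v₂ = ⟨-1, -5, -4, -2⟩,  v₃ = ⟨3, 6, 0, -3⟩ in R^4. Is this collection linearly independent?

linearly independent

Row-reduce the matrix whose columns are v₁, v₂, v₃.
The reduction yields 3 nonzero rows, so the rank is 3.
Since rank = 3 (the number of vectors), the set is linearly independent.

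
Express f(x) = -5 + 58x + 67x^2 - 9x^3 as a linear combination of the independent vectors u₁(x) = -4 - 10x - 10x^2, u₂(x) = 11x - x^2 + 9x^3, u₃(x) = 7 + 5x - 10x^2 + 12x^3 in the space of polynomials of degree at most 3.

Work in coordinates with respect to the standard basis {1, x, …, x^3}.
Write f = c₁u₁ + … + c₃u₃ and equate components.
The system has the unique solution (c₁, c₂, c₃) = (-4, 3, -3).

f = -4u₁ + 3u₂ - 3u₃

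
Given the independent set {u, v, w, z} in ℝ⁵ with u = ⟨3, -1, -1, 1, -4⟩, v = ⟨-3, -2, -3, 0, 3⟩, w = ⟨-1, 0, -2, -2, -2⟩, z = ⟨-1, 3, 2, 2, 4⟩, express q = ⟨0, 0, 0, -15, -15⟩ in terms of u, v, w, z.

Write q = a₁u + … + a₄z and equate components.
Back-substitution yields (a₁, …, a₄) = (-3, -3, 3, -3).

q = -3u - 3v + 3w - 3z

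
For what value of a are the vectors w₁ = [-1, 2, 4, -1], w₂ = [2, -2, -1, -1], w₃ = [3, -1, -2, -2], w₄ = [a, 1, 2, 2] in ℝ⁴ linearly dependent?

a = -3

Place the vectors as rows of a 4×4 matrix; dependence ⇔ determinant zero.
Expanding, det = 15*a + 45.
Solving 15*a + 45 = 0 yields a = -3.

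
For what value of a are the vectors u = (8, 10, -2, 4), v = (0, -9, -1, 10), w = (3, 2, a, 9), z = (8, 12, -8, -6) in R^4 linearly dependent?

The vectors are dependent exactly when the determinant of the matrix with rows u, v, w, z vanishes.
The determinant works out to 560*a - 1960.
Setting this to zero gives a = 7/2.

a = 7/2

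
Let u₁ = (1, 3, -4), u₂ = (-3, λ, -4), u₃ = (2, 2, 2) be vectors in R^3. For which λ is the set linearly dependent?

The set is linearly dependent precisely when det[u₁; u₂; u₃] = 0.
Cofactor expansion gives det = 10*λ + 26.
Setting this to zero gives λ = -13/5.

λ = -13/5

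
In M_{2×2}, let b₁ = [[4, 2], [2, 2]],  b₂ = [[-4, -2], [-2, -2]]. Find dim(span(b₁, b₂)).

dim = 1

Use coordinates relative to {E₁₁, E₁₂, E₂₁, E₂₂}.
Apply Gaussian elimination to the matrix whose rows are b₁, b₂.
Reduction leaves 1 leading entry, giving rank 1.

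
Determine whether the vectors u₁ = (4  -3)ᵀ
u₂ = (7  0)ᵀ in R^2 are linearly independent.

Place the vectors as rows of a 2×2 matrix and reduce to echelon form.
The reduction yields 2 nonzero rows, so the rank is 2.
Since rank = 2 (the number of vectors), the set is linearly independent.

linearly independent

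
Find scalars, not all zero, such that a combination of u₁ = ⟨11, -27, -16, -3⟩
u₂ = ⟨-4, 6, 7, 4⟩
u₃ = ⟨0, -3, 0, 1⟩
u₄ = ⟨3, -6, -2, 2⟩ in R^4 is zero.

u₁ + 2u₂ - 3u₃ - u₄ = 0

Solve the homogeneous system with u₁, u₂, u₃, u₄ as columns by row-reducing the coefficient matrix.
The free variable yields coefficients (1, 2, -3, -1) (any nonzero multiple also works).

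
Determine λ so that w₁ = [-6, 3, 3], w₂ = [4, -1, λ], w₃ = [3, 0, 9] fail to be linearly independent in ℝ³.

λ = 5

Place the vectors as rows of a 3×3 matrix; dependence ⇔ determinant zero.
Expanding, det = 9*λ - 45.
Setting this to zero gives λ = 5.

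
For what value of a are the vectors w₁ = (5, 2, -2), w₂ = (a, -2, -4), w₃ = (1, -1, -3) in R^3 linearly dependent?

Dependence holds iff the 3×3 matrix [w₁ w₂ w₃] is singular.
Cofactor expansion gives det = 8*a - 2.
This vanishes exactly when a = 1/4.

a = 1/4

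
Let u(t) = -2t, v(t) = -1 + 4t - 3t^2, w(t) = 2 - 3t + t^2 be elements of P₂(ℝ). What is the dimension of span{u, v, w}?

dim = 3

Represent each element by its coordinate vector in ℝ³.
Form the matrix with u, v, w as columns and reduce.
Reduction leaves 3 leading entries, giving rank 3.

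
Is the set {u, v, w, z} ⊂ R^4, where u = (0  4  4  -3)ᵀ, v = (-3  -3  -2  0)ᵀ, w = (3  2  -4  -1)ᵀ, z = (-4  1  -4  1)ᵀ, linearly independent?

Place the vectors as rows of a 4×4 matrix and reduce to echelon form.
The reduction yields 4 nonzero rows, so the rank is 4.
Since rank = 4 (the number of vectors), the set is linearly independent.

linearly independent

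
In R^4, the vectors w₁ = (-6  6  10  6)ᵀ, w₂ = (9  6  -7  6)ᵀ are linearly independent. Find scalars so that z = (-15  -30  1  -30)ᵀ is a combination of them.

z = -2w₁ - 3w₂

Since w₁, w₂ are independent, the coefficients expressing z are uniquely determined by a linear system.
Row-reducing the augmented matrix gives the unique coefficients (a₁, a₂) = (-2, -3).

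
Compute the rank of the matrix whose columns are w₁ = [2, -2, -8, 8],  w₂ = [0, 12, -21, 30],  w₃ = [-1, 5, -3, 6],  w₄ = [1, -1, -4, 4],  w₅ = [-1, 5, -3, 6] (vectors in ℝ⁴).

Put the 4×5 matrix [w₁|w₂|w₃|w₄|w₅] into echelon form.
The echelon form has 2 nonzero rows, so the rank is 2.
(With 5 elements in a 4-dimensional space the rank is at most 4.)

rank 2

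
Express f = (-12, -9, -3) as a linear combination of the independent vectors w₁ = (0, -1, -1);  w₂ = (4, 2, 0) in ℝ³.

Set up the augmented matrix [w₁ | w₂ | f] and row-reduce.
Row-reducing the augmented matrix gives the unique coefficients (c₁, c₂) = (3, -3).

f = 3w₁ - 3w₂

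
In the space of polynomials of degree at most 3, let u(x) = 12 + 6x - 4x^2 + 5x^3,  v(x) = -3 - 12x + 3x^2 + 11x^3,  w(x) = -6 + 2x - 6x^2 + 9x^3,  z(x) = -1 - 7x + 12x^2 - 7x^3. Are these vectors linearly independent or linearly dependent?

linearly independent

Write each element as a coordinate vector in ℝ⁴ using {1, x, …, x^3}.
Row-reduce the matrix whose columns are u, v, w, z.
The reduction yields 4 nonzero rows, so the rank is 4.
Since rank = 4 (the number of vectors), the set is linearly independent.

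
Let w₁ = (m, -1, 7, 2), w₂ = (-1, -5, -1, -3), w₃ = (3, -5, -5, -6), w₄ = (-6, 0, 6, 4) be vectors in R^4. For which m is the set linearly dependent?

m = -37/5

The vectors are dependent exactly when the determinant of the matrix with rows w₁, w₂, w₃, w₄ vanishes.
The determinant works out to -10*m - 74.
Solving -10*m - 74 = 0 yields m = -37/5.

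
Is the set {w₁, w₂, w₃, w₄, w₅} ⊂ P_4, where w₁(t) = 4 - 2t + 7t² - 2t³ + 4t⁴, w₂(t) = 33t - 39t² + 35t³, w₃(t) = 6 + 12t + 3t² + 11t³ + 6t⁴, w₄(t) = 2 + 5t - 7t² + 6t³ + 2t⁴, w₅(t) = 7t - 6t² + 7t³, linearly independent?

linearly dependent

Take coordinates with respect to the standard basis {1, t, …, t⁴}.
Form the 5×5 matrix with these as columns; its determinant is 0.
A zero determinant means the columns are linearly dependent.
Indeed 3w₁ + w₂ - w₃ - 3w₄ = 0.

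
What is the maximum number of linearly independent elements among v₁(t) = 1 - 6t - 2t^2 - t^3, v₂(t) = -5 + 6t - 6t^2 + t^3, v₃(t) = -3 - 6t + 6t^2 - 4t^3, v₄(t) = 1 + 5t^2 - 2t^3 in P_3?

4

Use coordinates relative to {1, t, …, t^3}.
Form the matrix with v₁, v₂, v₃, v₄ as columns and reduce.
There are 4 pivot columns, so rank = 4.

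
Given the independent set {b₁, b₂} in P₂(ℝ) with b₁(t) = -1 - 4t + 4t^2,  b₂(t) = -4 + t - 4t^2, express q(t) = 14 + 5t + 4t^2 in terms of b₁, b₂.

q = -2b₁ - 3b₂

Take coordinate vectors relative to {1, t, t^2}.
Write q = a₁b₁ + a₂b₂ and equate components.
The system has the unique solution (a₁, a₂) = (-2, -3).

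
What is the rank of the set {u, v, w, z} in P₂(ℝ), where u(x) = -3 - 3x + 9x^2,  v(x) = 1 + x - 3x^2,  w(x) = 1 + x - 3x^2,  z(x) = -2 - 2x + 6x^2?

1

Use coordinates relative to {1, x, x^2}.
Apply Gaussian elimination to the matrix whose rows are u, v, w, z.
The echelon form has 1 nonzero row, so the rank is 1.
(With 4 elements in a 3-dimensional space the rank is at most 3.)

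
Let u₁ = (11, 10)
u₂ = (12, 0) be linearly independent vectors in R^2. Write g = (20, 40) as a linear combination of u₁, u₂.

Solve the system with u₁, u₂ as columns and g as the right-hand side.
The system has the unique solution (a₁, a₂) = (4, -2).

g = 4u₁ - 2u₂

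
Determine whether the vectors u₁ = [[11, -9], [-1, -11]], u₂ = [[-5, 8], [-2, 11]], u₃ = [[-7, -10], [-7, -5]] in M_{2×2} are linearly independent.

Take coordinates with respect to the standard basis {E₁₁, E₁₂, E₂₁, E₂₂}.
Place the vectors as rows of a 3×4 matrix and reduce to echelon form.
The reduction yields 3 nonzero rows, so the rank is 3.
Since rank = 3 (the number of vectors), the set is linearly independent.

linearly independent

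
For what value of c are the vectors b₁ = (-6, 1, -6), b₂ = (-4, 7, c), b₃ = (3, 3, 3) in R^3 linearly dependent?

c = -4

Place the vectors as rows of a 3×3 matrix; dependence ⇔ determinant zero.
Expanding, det = 21*c + 84.
Setting this to zero gives c = -4.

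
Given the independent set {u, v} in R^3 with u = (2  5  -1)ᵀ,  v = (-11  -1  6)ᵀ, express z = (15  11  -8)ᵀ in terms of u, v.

z = 2u - v

Since u, v are independent, the coefficients expressing z are uniquely determined by a linear system.
Row-reducing the augmented matrix gives the unique coefficients (c₁, c₂) = (2, -1).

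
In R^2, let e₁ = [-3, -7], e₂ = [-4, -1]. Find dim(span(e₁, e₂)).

dim = 2

Row-reduce the 2×2 matrix with these as rows.
Reduction leaves 2 leading entries, giving rank 2.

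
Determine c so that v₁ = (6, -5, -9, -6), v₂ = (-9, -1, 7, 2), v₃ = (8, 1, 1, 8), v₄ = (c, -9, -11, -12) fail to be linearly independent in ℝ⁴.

The set is linearly dependent precisely when det[v₁; v₂; v₃; v₄] = 0.
Cofactor expansion gives det = 312*c - 364.
This vanishes exactly when c = 7/6.

c = 7/6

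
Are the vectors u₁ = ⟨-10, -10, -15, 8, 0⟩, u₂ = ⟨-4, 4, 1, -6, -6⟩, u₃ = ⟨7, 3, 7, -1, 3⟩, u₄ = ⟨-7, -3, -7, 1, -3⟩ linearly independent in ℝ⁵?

linearly dependent

Row-reduce the matrix whose columns are u₁, u₂, u₃, u₄.
The reduction yields 2 nonzero rows, so the rank is 2.
Since rank 2 < 4, the set is linearly dependent.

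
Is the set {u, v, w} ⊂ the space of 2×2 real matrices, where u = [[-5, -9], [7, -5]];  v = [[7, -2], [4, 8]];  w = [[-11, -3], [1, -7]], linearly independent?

Take coordinates with respect to the standard basis {E₁₁, E₁₂, E₂₁, E₂₂}.
Row-reduce the matrix whose columns are u, v, w.
The reduction yields 3 nonzero rows, so the rank is 3.
Since rank = 3 (the number of vectors), the set is linearly independent.

linearly independent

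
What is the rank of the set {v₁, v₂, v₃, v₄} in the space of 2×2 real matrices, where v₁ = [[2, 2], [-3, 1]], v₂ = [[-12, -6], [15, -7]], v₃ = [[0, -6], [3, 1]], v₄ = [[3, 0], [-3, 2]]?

2

Represent each element by its coordinate vector in ℝ⁴.
Put the 4×4 matrix [v₁|v₂|v₃|v₄] into echelon form.
Reduction leaves 2 leading entries, giving rank 2.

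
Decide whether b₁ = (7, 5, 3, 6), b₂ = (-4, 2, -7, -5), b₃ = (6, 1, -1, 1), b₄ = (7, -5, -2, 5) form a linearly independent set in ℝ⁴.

linearly independent

The matrix [b₁|b₂|b₃|b₄] has determinant -1782.
A nonzero determinant means the columns are linearly independent.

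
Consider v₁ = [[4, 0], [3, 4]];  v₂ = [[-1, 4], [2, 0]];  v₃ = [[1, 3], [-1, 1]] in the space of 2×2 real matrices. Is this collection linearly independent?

Write each element as a coordinate vector in ℝ⁴ using {E₁₁, E₁₂, E₂₁, E₂₂}.
Row-reduce the matrix whose columns are v₁, v₂, v₃.
The reduction yields 3 nonzero rows, so the rank is 3.
Since rank = 3 (the number of vectors), the set is linearly independent.

linearly independent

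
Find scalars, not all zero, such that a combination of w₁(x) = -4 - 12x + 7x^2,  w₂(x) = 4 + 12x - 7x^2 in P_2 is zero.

w₁ + w₂ = 0

Take coordinates with respect to {1, x, x^2}.
Row-reduce the matrix with w₁, w₂ as columns; the null space gives the coefficients.
The free variable yields coefficients (1, 1) (any nonzero multiple also works).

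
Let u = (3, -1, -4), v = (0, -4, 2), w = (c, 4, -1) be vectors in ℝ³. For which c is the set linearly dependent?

c = -2/3

Place the vectors as rows of a 3×3 matrix; dependence ⇔ determinant zero.
The determinant works out to -18*c - 12.
Solving -18*c - 12 = 0 yields c = -2/3.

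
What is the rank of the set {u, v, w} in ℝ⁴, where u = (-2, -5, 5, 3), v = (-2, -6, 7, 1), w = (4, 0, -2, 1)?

Apply Gaussian elimination to the matrix whose rows are u, v, w.
There are 3 pivot columns, so rank = 3.

3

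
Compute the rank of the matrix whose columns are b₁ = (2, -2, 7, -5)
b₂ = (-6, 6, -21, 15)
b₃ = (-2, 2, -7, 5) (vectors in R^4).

1

Put the 4×3 matrix [b₁|b₂|b₃] into echelon form.
There is 1 pivot column, so rank = 1.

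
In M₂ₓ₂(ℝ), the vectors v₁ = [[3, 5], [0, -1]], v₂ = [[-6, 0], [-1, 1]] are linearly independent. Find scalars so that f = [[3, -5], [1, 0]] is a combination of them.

Identify each element with its coordinate vector in ℝ⁴ via {E₁₁, E₁₂, E₂₁, E₂₂}.
Solve the system with v₁, v₂ as columns and f as the right-hand side.
The system has the unique solution (a₁, a₂) = (-1, -1).

f = -v₁ - v₂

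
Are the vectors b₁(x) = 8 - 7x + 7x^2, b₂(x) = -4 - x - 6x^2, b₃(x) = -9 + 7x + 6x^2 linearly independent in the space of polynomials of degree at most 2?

linearly independent

Write each element as a coordinate vector in ℝ³ using {1, x, x^2}.
Place the vectors as rows of a 3×3 matrix and reduce to echelon form.
The reduction yields 3 nonzero rows, so the rank is 3.
Since rank = 3 (the number of vectors), the set is linearly independent.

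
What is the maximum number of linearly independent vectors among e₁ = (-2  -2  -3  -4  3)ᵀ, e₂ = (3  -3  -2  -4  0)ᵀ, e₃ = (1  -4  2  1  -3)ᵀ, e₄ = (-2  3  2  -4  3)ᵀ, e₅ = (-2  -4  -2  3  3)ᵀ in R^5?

Row-reduce the 5×5 matrix with these as rows.
Exactly 5 pivots survive; hence the rank is 5.

5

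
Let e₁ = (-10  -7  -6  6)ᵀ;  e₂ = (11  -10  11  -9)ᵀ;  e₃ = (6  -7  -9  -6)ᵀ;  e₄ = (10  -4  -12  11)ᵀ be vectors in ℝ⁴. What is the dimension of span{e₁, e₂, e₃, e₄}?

Form the matrix with e₁, e₂, e₃, e₄ as columns and reduce.
Reduction leaves 4 leading entries, giving rank 4.

4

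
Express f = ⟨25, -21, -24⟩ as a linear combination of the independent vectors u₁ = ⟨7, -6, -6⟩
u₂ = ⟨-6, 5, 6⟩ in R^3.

f = u₁ - 3u₂

Solve the system with u₁, u₂ as columns and f as the right-hand side.
Row-reducing the augmented matrix gives the unique coefficients (c₁, c₂) = (1, -3).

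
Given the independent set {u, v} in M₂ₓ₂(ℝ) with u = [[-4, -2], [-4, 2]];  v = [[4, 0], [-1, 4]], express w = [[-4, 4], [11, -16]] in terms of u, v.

w = -2u - 3v

Take coordinate vectors relative to {E₁₁, E₁₂, E₂₁, E₂₂}.
Since u, v are independent, the coefficients expressing w are uniquely determined by a linear system.
Row-reducing the augmented matrix gives the unique coefficients (α₁, α₂) = (-2, -3).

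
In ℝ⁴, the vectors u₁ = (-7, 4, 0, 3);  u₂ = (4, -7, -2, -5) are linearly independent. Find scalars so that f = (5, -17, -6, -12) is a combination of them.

Set up the augmented matrix [u₁ | u₂ | f] and row-reduce.
The system has the unique solution (α₁, α₂) = (1, 3).

f = u₁ + 3u₂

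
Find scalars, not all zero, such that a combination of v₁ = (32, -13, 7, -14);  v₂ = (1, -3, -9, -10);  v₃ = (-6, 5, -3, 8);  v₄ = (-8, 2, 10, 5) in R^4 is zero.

v₁ + 2v₂ + 3v₃ + 2v₄ = 0

Solve the homogeneous system with v₁, v₂, v₃, v₄ as columns by row-reducing the coefficient matrix.
The free variable yields coefficients (1, 2, 3, 2) (any nonzero multiple also works).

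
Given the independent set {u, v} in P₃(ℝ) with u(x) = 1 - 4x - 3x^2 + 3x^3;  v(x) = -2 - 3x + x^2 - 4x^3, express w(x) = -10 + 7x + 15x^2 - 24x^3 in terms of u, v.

w = -4u + 3v

Identify each element with its coordinate vector in ℝ⁴ via {1, x, …, x^3}.
Write w = a₁u + a₂v and equate components.
The system has the unique solution (a₁, a₂) = (-4, 3).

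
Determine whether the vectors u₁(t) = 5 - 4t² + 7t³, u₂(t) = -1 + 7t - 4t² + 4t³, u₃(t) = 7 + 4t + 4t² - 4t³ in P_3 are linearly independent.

Take coordinates with respect to the standard basis {1, t, …, t³}.
Row-reduce the matrix whose columns are u₁, u₂, u₃.
The reduction yields 3 nonzero rows, so the rank is 3.
Since rank = 3 (the number of vectors), the set is linearly independent.

linearly independent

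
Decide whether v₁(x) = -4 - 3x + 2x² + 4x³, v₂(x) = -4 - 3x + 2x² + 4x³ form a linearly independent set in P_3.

linearly dependent

Take coordinates with respect to the standard basis {1, x, …, x³}.
Place the vectors as rows of a 2×4 matrix and reduce to echelon form.
The reduction yields 1 nonzero row, so the rank is 1.
Since rank 1 < 2, the set is linearly dependent.
Indeed v₁ - v₂ = 0.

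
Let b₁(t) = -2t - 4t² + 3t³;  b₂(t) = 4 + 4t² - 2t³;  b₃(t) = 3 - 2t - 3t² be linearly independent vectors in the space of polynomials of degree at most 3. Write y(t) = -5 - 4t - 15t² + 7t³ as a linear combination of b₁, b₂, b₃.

y = b₁ - 2b₂ + b₃

Identify each element with its coordinate vector in ℝ⁴ via {1, t, …, t³}.
Solve the system with b₁, b₂, b₃ as columns and y as the right-hand side.
Row-reducing the augmented matrix gives the unique coefficients (a₁, a₂, a₃) = (1, -2, 1).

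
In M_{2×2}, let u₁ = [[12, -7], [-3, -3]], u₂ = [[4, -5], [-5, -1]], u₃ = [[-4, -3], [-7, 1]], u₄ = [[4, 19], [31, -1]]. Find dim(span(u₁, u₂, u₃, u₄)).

dim = 2

Represent each element by its coordinate vector in ℝ⁴.
Put the 4×4 matrix [u₁|u₂|u₃|u₄] into echelon form.
Reduction leaves 2 leading entries, giving rank 2.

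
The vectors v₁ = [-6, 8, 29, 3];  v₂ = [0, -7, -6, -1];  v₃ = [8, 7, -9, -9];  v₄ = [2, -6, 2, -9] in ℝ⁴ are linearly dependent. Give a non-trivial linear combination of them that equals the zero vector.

v₁ + 3v₂ + v₃ - v₄ = 0

Write the vectors as columns of a matrix and find a nonzero vector in its null space.
One solution (up to scaling) is (1, 3, 1, -1).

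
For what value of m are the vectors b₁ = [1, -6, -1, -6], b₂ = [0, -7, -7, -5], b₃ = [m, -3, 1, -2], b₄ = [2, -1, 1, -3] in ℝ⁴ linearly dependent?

The vectors are dependent exactly when the determinant of the matrix with rows b₁, b₂, b₃, b₄ vanishes.
Cofactor expansion gives det = -56*m - 40.
Setting this to zero gives m = -5/7.

m = -5/7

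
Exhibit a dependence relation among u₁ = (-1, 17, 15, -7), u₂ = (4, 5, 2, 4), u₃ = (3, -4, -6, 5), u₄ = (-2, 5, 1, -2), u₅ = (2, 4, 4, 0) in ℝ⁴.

Set up α₁u₁ + … + α₅u₅ = 0 and solve the homogeneous system.
A generator of the null space is (1, 0, 1, -1, -2).

u₁ + u₃ - u₄ - 2u₅ = 0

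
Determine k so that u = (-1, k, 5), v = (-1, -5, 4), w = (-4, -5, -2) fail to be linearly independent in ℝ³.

The vectors are dependent exactly when the determinant of the matrix with rows u, v, w vanishes.
Expanding, det = -18*k - 105.
This vanishes exactly when k = -35/6.

k = -35/6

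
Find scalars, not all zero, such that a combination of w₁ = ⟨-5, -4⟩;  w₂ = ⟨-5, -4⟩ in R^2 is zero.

w₁ - w₂ = 0

Write the vectors as columns of a matrix and find a nonzero vector in its null space.
One solution (up to scaling) is (1, -1).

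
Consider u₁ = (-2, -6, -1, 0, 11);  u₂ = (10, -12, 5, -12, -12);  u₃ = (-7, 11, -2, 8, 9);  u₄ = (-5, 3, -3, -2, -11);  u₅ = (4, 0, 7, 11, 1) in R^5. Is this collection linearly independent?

linearly independent

Row-reduce the matrix whose columns are u₁, u₂, u₃, u₄, u₅.
The reduction yields 5 nonzero rows, so the rank is 5.
Since rank = 5 (the number of vectors), the set is linearly independent.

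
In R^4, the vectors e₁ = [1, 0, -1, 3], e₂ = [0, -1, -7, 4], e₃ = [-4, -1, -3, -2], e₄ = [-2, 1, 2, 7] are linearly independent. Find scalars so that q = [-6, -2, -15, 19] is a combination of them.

q = 4e₁ + e₂ + 2e₃ + e₄

Since e₁, e₂, e₃, e₄ are independent, the coefficients expressing q are uniquely determined by a linear system.
Back-substitution yields (c₁, …, c₄) = (4, 1, 2, 1).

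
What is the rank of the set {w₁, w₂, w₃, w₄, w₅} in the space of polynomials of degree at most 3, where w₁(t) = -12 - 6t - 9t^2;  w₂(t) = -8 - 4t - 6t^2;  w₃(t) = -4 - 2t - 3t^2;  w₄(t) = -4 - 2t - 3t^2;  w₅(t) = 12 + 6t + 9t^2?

Represent each element by its coordinate vector in ℝ⁴.
Row-reduce the 5×4 matrix with these as rows.
The echelon form has 1 nonzero row, so the rank is 1.
(With 5 elements in a 4-dimensional space the rank is at most 4.)

1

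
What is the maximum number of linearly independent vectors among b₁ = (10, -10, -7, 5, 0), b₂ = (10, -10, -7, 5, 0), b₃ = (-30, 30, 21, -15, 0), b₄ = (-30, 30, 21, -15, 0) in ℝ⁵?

1

Apply Gaussian elimination to the matrix whose rows are b₁, b₂, b₃, b₄.
The echelon form has 1 nonzero row, so the rank is 1.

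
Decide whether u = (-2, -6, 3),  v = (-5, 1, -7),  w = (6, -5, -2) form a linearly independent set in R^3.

linearly independent

Form the 3×3 matrix with these as columns; its determinant is 443.
A nonzero determinant means the columns are linearly independent.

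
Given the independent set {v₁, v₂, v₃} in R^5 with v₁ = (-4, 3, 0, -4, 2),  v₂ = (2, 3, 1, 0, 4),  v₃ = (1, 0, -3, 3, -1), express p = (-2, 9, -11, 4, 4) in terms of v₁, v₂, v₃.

Set up the augmented matrix [v₁ | v₂ | v₃ | p] and row-reduce.
The system has the unique solution (a₁, a₂, a₃) = (2, 1, 4).

p = 2v₁ + v₂ + 4v₃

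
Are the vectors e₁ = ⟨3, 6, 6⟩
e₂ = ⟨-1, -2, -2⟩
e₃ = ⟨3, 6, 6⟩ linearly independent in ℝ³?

One vector is a scalar multiple of another, so the set is dependent.

linearly dependent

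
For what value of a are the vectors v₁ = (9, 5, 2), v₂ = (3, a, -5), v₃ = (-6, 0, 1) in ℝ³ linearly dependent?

The vectors are dependent exactly when the determinant of the matrix with rows v₁, v₂, v₃ vanishes.
Expanding, det = 21*a + 135.
This vanishes exactly when a = -45/7.

a = -45/7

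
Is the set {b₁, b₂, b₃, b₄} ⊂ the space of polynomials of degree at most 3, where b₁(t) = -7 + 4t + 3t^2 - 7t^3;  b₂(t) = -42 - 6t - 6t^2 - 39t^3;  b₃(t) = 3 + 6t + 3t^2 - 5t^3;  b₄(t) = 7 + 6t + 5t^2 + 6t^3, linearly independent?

Take coordinates with respect to the standard basis {1, t, …, t^3}.
Place the vectors as rows of a 4×4 matrix and reduce to echelon form.
The reduction yields 3 nonzero rows, so the rank is 3.
Since rank 3 < 4, the set is linearly dependent.
Indeed 3b₁ - b₂ - 3b₄ = 0.

linearly dependent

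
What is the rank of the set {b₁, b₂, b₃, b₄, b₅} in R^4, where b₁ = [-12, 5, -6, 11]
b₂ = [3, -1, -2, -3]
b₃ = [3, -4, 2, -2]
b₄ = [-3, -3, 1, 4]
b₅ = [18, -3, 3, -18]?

Row-reduce the 5×4 matrix with these as rows.
There are 3 pivot columns, so rank = 3.
(With 5 elements in a 4-dimensional space the rank is at most 4.)

rank 3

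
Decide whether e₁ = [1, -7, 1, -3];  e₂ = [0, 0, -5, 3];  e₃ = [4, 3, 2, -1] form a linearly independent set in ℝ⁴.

Row-reduce the matrix whose columns are e₁, e₂, e₃.
The reduction yields 3 nonzero rows, so the rank is 3.
Since rank = 3 (the number of vectors), the set is linearly independent.

linearly independent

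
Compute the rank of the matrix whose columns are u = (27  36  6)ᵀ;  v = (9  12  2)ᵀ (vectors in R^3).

1

Row-reduce the 2×3 matrix with these as rows.
Reduction leaves 1 leading entry, giving rank 1.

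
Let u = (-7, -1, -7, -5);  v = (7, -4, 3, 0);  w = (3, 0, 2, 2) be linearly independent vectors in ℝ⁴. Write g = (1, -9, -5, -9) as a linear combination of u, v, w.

Since u, v, w are independent, the coefficients expressing g are uniquely determined by a linear system.
Row-reducing the augmented matrix gives the unique coefficients (α₁, α₂, α₃) = (1, 2, -2).

g = u + 2v - 2w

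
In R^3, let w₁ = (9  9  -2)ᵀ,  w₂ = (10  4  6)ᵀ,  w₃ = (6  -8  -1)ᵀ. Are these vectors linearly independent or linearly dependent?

linearly independent

The matrix [w₁|w₂|w₃] has determinant 1018.
A nonzero determinant means the columns are linearly independent.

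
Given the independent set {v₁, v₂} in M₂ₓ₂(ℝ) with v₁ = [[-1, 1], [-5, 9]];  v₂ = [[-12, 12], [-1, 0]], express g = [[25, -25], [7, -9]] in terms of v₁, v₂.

g = -v₁ - 2v₂

Take coordinate vectors relative to {E₁₁, E₁₂, E₂₁, E₂₂}.
Solve the system with v₁, v₂ as columns and g as the right-hand side.
The system has the unique solution (a₁, a₂) = (-1, -2).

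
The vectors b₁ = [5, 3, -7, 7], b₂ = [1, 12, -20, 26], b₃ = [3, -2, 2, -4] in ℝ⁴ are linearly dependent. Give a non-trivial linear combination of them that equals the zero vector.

Solve the homogeneous system with b₁, b₂, b₃ as columns by row-reducing the coefficient matrix.
A generator of the null space is (2, -1, -3).

2b₁ - b₂ - 3b₃ = 0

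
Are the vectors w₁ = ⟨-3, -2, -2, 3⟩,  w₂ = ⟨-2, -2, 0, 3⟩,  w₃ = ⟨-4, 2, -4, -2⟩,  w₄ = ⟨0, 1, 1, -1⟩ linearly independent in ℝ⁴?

linearly independent

Place the vectors as rows of a 4×4 matrix and reduce to echelon form.
The reduction yields 4 nonzero rows, so the rank is 4.
Since rank = 4 (the number of vectors), the set is linearly independent.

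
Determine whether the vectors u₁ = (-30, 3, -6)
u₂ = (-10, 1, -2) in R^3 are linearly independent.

linearly dependent

Place the vectors as rows of a 2×3 matrix and reduce to echelon form.
The reduction yields 1 nonzero row, so the rank is 1.
Since rank 1 < 2, the set is linearly dependent.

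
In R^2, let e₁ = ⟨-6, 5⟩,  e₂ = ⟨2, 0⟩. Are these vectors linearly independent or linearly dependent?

linearly independent

Row-reduce the matrix whose columns are e₁, e₂.
The reduction yields 2 nonzero rows, so the rank is 2.
Since rank = 2 (the number of vectors), the set is linearly independent.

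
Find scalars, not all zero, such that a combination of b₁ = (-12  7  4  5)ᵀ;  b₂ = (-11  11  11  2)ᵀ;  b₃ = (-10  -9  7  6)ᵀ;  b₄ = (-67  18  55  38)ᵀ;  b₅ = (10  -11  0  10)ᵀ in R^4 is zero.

Set up α₁b₁ + … + α₅b₅ = 0 and solve the homogeneous system.
The free variable yields coefficients (2, 3, 2, -1, 1) (any nonzero multiple also works).

2b₁ + 3b₂ + 2b₃ - b₄ + b₅ = 0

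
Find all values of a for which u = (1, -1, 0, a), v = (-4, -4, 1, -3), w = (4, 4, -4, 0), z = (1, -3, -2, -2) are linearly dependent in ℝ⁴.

a = 1/2

Dependence holds iff the 4×4 matrix [u v w z] is singular.
The determinant works out to 24 - 48*a.
This vanishes exactly when a = 1/2.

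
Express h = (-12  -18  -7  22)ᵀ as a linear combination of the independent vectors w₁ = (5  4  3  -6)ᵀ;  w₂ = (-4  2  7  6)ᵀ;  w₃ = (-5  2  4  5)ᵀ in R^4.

Since w₁, w₂, w₃ are independent, the coefficients expressing h are uniquely determined by a linear system.
The system has the unique solution (a₁, a₂, a₃) = (-4, 3, -4).

h = -4w₁ + 3w₂ - 4w₃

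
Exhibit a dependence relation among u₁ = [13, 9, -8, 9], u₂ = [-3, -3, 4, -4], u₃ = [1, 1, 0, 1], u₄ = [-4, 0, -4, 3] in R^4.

u₁ + 3u₂ + u₄ = 0

Solve the homogeneous system with u₁, u₂, u₃, u₄ as columns by row-reducing the coefficient matrix.
One solution (up to scaling) is (1, 3, 0, 1).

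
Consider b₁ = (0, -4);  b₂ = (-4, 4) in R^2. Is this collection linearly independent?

linearly independent

The matrix [b₁|b₂] has determinant -16.
A nonzero determinant means the columns are linearly independent.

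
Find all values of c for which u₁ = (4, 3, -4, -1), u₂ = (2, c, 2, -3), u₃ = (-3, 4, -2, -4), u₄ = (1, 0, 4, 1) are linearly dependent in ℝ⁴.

The set is linearly dependent precisely when det[u₁; u₂; u₃; u₄] = 0.
Cofactor expansion gives det = 70*c - 448.
Setting this to zero gives c = 32/5.

c = 32/5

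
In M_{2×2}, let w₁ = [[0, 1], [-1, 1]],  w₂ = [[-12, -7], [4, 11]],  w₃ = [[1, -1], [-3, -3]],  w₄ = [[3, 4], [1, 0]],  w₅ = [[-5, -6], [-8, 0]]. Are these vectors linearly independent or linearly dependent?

linearly dependent

Write each element as a coordinate vector in ℝ⁴ using {E₁₁, E₁₂, E₂₁, E₂₂}.
There are 5 vectors in a 4-dimensional space, so they cannot be linearly independent.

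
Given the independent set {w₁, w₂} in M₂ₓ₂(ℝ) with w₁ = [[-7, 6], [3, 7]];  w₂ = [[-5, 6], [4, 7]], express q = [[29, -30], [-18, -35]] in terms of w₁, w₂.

Identify each element with its coordinate vector in ℝ⁴ via {E₁₁, E₁₂, E₂₁, E₂₂}.
Solve the system with w₁, w₂ as columns and q as the right-hand side.
The system has the unique solution (α₁, α₂) = (-2, -3).

q = -2w₁ - 3w₂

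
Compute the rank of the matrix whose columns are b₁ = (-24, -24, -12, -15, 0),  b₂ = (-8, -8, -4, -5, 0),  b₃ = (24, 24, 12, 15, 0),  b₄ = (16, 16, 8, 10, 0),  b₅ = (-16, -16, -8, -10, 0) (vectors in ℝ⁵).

Form the matrix with b₁, b₂, b₃, b₄, b₅ as columns and reduce.
Exactly 1 pivot survives; hence the rank is 1.

1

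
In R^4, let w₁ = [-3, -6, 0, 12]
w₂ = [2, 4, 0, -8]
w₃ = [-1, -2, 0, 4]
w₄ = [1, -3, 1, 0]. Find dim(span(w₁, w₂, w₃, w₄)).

Apply Gaussian elimination to the matrix whose rows are w₁, w₂, w₃, w₄.
The echelon form has 2 nonzero rows, so the rank is 2.

dim = 2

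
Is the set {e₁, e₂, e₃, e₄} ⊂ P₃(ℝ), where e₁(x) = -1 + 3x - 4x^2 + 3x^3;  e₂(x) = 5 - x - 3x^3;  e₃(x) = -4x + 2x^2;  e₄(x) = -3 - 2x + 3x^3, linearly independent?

Take coordinates with respect to the standard basis {1, x, …, x^3}.
Form the 4×4 matrix with these as columns; its determinant is 0.
A zero determinant means the columns are linearly dependent.
Indeed e₁ - e₂ + 2e₃ - 2e₄ = 0.

linearly dependent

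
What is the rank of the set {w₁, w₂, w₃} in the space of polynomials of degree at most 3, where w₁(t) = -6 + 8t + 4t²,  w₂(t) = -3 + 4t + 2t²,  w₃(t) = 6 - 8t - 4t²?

1

Use coordinates relative to {1, t, …, t³}.
Apply Gaussian elimination to the matrix whose rows are w₁, w₂, w₃.
Exactly 1 pivot survives; hence the rank is 1.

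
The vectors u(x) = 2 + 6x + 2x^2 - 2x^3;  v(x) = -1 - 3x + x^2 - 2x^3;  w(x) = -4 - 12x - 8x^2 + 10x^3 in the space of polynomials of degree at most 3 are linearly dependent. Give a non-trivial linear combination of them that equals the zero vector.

Write each element as a vector in ℝ⁴ using {1, x, …, x^3}.
Solve the homogeneous system with u, v, w as columns by row-reducing the coefficient matrix.
One solution (up to scaling) is (3, 2, 1).

3u + 2v + w = 0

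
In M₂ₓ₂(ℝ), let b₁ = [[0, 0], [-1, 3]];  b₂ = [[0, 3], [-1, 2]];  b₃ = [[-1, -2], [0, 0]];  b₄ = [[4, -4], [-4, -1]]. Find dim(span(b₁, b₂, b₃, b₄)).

Represent each element by its coordinate vector in ℝ⁴.
Row-reduce the 4×4 matrix with these as rows.
The echelon form has 4 nonzero rows, so the rank is 4.

dim = 4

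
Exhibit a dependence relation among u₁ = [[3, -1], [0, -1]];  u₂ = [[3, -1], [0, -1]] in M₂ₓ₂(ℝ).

u₁ - u₂ = 0

Pass to coordinate vectors relative to the basis {E₁₁, E₁₂, E₂₁, E₂₂}.
Write the vectors as columns of a matrix and find a nonzero vector in its null space.
A generator of the null space is (1, -1).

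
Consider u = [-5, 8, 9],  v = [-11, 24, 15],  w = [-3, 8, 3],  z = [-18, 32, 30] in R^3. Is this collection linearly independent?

linearly dependent

There are 4 vectors in a 3-dimensional space, so they cannot be linearly independent.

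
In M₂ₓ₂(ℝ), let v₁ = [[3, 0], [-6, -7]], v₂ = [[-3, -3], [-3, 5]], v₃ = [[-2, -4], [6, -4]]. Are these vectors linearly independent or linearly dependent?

linearly independent

Take coordinates with respect to the standard basis {E₁₁, E₁₂, E₂₁, E₂₂}.
Row-reduce the matrix whose columns are v₁, v₂, v₃.
The reduction yields 3 nonzero rows, so the rank is 3.
Since rank = 3 (the number of vectors), the set is linearly independent.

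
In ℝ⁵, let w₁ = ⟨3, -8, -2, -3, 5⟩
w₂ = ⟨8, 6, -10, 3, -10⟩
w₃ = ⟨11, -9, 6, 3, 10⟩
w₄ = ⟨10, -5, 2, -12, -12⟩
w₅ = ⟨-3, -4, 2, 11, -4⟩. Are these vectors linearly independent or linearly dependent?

Row-reduce the matrix whose columns are w₁, w₂, w₃, w₄, w₅.
The reduction yields 5 nonzero rows, so the rank is 5.
Since rank = 5 (the number of vectors), the set is linearly independent.

linearly independent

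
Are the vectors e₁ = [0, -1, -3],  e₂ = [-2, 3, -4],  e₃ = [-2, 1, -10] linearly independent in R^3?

The matrix [e₁|e₂|e₃] has determinant 0.
A zero determinant means the columns are linearly dependent.

linearly dependent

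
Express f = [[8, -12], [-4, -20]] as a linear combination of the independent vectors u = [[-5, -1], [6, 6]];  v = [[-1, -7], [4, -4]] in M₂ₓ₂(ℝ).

Work in coordinates with respect to the standard basis {E₁₁, E₁₂, E₂₁, E₂₂}.
Set up the augmented matrix [u | v | f] and row-reduce.
Row-reducing the augmented matrix gives the unique coefficients (a₁, a₂) = (-2, 2).

f = -2u + 2v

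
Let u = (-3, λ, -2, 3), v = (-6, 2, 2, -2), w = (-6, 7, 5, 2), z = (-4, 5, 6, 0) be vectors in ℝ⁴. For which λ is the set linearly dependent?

Place the vectors as rows of a 4×4 matrix; dependence ⇔ determinant zero.
Cofactor expansion gives det = 240 - 88*λ.
This vanishes exactly when λ = 30/11.

λ = 30/11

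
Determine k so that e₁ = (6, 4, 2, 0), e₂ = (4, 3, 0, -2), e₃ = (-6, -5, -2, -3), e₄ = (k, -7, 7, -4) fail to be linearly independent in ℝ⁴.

k = -5/11

Dependence holds iff the 4×4 matrix [e₁ e₂ e₃ e₄] is singular.
Expanding, det = -22*k - 10.
Solving -22*k - 10 = 0 yields k = -5/11.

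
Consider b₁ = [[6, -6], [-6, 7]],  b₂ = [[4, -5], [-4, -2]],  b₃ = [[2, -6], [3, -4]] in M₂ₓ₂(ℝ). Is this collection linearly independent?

Write each element as a coordinate vector in ℝ⁴ using {E₁₁, E₁₂, E₂₁, E₂₂}.
Row-reduce the matrix whose columns are b₁, b₂, b₃.
The reduction yields 3 nonzero rows, so the rank is 3.
Since rank = 3 (the number of vectors), the set is linearly independent.

linearly independent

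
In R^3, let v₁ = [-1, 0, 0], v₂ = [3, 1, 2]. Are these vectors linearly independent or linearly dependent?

linearly independent

Place the vectors as rows of a 2×3 matrix and reduce to echelon form.
The reduction yields 2 nonzero rows, so the rank is 2.
Since rank = 2 (the number of vectors), the set is linearly independent.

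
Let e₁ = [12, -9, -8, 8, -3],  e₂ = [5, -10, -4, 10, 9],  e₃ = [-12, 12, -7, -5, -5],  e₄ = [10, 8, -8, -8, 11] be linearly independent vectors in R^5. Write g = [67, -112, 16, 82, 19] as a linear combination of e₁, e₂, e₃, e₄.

g = 2e₁ + 3e₂ - 4e₃ - 2e₄

Solve the system with e₁, e₂, e₃, e₄ as columns and g as the right-hand side.
The system has the unique solution (a₁, …, a₄) = (2, 3, -4, -2).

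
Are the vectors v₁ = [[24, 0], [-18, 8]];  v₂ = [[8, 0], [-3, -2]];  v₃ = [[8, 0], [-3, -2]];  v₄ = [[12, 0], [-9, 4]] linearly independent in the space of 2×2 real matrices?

linearly dependent

Write each element as a coordinate vector in ℝ⁴ using {E₁₁, E₁₂, E₂₁, E₂₂}.
Two of the vectors are equal, giving an immediate dependence.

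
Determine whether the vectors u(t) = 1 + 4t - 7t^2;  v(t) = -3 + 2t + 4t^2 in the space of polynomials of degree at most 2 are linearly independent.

linearly independent

Write each element as a coordinate vector in ℝ³ using {1, t, t^2}.
Row-reduce the matrix whose columns are u, v.
The reduction yields 2 nonzero rows, so the rank is 2.
Since rank = 2 (the number of vectors), the set is linearly independent.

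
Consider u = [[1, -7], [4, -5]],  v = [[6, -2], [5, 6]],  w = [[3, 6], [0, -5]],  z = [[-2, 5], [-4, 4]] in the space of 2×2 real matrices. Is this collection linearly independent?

linearly independent

Write each element as a coordinate vector in ℝ⁴ using {E₁₁, E₁₂, E₂₁, E₂₂}.
Row-reduce the matrix whose columns are u, v, w, z.
The reduction yields 4 nonzero rows, so the rank is 4.
Since rank = 4 (the number of vectors), the set is linearly independent.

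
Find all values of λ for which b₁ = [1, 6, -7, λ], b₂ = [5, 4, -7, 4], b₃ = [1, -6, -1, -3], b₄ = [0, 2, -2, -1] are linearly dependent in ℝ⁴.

The set is linearly dependent precisely when det[b₁; b₂; b₃; b₄] = 0.
Cofactor expansion gives det = -64*λ - 144.
Setting this to zero gives λ = -9/4.

λ = -9/4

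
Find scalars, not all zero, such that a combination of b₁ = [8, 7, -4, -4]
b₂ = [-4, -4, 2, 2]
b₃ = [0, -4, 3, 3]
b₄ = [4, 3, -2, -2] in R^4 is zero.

Set up α₁b₁ + … + α₄b₄ = 0 and solve the homogeneous system.
One solution (up to scaling) is (1, 1, 0, -1).

b₁ + b₂ - b₄ = 0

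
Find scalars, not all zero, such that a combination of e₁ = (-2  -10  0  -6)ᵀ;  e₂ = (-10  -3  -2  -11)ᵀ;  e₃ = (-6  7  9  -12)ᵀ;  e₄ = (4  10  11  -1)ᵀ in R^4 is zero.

Set up α₁e₁ + … + α₄e₄ = 0 and solve the homogeneous system.
A generator of the null space is (0, 1, -1, 1).

e₂ - e₃ + e₄ = 0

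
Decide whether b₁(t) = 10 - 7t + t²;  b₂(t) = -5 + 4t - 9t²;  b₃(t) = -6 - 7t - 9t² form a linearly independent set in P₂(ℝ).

linearly independent

Write each element as a coordinate vector in ℝ³ using {1, t, t²}.
Row-reduce the matrix whose columns are b₁, b₂, b₃.
The reduction yields 3 nonzero rows, so the rank is 3.
Since rank = 3 (the number of vectors), the set is linearly independent.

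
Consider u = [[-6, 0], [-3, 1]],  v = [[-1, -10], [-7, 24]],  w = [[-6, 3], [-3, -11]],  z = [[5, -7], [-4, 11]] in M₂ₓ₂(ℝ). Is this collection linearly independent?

Write each element as a coordinate vector in ℝ⁴ using {E₁₁, E₁₂, E₂₁, E₂₂}.
Row-reduce the matrix whose columns are u, v, w, z.
The reduction yields 3 nonzero rows, so the rank is 3.
Since rank 3 < 4, the set is linearly dependent.

linearly dependent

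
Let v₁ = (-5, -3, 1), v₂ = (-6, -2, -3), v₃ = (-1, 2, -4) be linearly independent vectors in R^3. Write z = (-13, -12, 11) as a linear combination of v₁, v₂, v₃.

Write z = α₁v₁ + … + α₃v₃ and equate components.
Row-reducing the augmented matrix gives the unique coefficients (α₁, α₂, α₃) = (4, -1, -1).

z = 4v₁ - v₂ - v₃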